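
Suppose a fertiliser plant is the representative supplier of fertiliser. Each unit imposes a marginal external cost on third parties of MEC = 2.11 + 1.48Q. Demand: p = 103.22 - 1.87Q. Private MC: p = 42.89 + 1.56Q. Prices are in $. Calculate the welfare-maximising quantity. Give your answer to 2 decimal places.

Q* = 11.86

Social marginal cost = private MC + MEC = 45.00 + 3.04Q.
Set SMC = demand: 45.00 + 3.04Q = 103.22 - 1.87Q → Q* = 11.8574.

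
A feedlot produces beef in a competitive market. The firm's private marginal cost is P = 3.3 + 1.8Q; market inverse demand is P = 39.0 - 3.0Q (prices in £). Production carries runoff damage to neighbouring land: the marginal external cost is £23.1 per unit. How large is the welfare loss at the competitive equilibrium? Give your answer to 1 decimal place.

DWL = £55.6

Market equilibrium (private): 3.3 + 1.8Q = 39.0 - 3.0Q → Q_m = 7.4375.
Social marginal cost = private MC + MEC = 26.4 + 1.8Q.
Set SMC = demand: 26.4 + 1.8Q = 39.0 - 3.0Q → Q* = 2.6250.
The welfare-loss triangle has base |Q_m − Q*| and height MEC(Q_m) (the vertical gap between SMC and demand is zero at Q* and MEC at Q_m).
DWL = ½ × 4.8125 × 23.1000 = 55.5844.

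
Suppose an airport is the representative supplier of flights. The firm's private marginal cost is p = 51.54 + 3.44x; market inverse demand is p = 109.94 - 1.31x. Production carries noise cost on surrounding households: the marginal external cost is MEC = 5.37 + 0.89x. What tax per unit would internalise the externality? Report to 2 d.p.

tax = 13.74 per unit

Social marginal cost = private MC + MEC = 56.91 + 4.33x.
Set SMC = demand: 56.91 + 4.33x = 109.94 - 1.31x → x* = 9.4025.
The Pigouvian tax equals MEC at x*: 5.37 + 0.89×9.4025 = 13.7382.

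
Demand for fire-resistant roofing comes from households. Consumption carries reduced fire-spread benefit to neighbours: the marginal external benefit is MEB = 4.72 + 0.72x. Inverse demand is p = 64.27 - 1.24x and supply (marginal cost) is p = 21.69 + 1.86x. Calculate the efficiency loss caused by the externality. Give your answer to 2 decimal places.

Market equilibrium (private): 21.69 + 1.86x = 64.27 - 1.24x → x_m = 13.7355.
Social marginal benefit = demand + MEB = 68.99 - 0.52x.
Set SMB = MC: 68.99 - 0.52x = 21.69 + 1.86x → x* = 19.8739.
The loss is the area between SMB and MC from x* to x_m; with linear curves that's a triangle of height MEB(x_m).
DWL = ½ × 6.1384 × 14.6095 = 44.8395.

DWL = 44.84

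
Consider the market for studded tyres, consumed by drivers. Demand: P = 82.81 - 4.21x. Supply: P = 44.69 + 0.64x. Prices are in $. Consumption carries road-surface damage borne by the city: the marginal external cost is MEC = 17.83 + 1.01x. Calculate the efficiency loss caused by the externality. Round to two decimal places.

Market equilibrium (private): 44.69 + 0.64x = 82.81 - 4.21x → x_m = 7.8598.
Social marginal benefit = demand − MEC = 64.98 - 5.22x.
Set SMB = MC: 64.98 - 5.22x = 44.69 + 0.64x → x* = 3.4625.
The welfare-loss triangle has base |x_m − x*| and height MEC(x_m) (the vertical gap between SMB and MC is zero at x* and MEC at x_m).
DWL = ½ × 4.3973 × 25.7684 = 56.6557.

DWL = $56.66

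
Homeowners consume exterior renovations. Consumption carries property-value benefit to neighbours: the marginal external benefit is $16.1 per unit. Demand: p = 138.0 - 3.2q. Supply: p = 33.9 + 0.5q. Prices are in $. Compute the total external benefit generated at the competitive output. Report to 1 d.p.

Market equilibrium (private): 33.9 + 0.5q = 138.0 - 3.2q → q_m = 28.1351.
Total external benefit = MEB × q_m = 16.1 × 28.1351 = 452.9751.

$453.0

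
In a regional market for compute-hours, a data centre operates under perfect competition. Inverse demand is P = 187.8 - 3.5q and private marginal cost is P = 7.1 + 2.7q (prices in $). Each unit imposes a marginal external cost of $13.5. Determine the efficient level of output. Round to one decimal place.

q* = 27.0

Social marginal cost = private MC + MEC = 20.6 + 2.7q.
Set SMC = demand: 20.6 + 2.7q = 187.8 - 3.5q → q* = 26.9677.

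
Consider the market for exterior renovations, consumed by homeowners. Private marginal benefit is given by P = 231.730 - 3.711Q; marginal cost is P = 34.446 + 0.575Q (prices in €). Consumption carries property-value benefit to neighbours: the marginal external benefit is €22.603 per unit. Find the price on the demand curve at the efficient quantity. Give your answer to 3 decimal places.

P = €41.343

Social marginal benefit = demand + MEB = 254.333 - 3.711Q.
Set SMB = MC: 254.333 - 3.711Q = 34.446 + 0.575Q → Q* = 51.3035.
Consumer price on the demand curve at Q*: 231.730 − 3.711×51.3035 = 41.3427.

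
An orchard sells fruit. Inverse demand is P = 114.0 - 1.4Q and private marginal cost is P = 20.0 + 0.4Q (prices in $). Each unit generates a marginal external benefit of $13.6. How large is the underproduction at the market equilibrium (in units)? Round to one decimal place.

Market equilibrium (private): 20.0 + 0.4Q = 114.0 - 1.4Q → Q_m = 52.2222.
Social marginal cost = private MC − MEB = 6.4 + 0.4Q.
Set SMC = demand: 6.4 + 0.4Q = 114.0 - 1.4Q → Q* = 59.7778.
Gap = |52.2222 − 59.7778| = 7.5556.

7.6 units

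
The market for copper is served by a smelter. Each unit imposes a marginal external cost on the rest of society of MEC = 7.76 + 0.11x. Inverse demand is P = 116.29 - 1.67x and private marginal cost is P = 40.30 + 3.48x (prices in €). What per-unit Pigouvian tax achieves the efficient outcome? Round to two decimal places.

tax = €9.19 per unit

Social marginal cost = private MC + MEC = 48.06 + 3.59x.
Set SMC = demand: 48.06 + 3.59x = 116.29 - 1.67x → x* = 12.9715.
The Pigouvian tax equals MEC at x*: 7.76 + 0.11×12.9715 = 9.1869.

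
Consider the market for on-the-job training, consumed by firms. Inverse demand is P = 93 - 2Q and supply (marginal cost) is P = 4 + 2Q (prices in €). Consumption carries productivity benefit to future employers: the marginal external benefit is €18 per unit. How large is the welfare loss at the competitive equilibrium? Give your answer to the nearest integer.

Market equilibrium (private): 4 + 2Q = 93 - 2Q → Q_m = 22.2500.
Social marginal benefit = demand + MEB = 111 - 2Q.
Set SMB = MC: 111 - 2Q = 4 + 2Q → Q* = 26.7500.
Between Q* and Q_m the wedge SMB − MC runs linearly from 0 to MEB(Q_m), so the loss is a triangle.
DWL = ½ × 4.5000 × 18.0000 = 40.5000.

DWL = €41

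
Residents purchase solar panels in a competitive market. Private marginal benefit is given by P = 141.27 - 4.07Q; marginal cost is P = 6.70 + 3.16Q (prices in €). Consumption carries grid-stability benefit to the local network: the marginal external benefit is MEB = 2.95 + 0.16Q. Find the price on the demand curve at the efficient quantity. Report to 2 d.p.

Social marginal benefit = demand + MEB = 144.22 - 3.91Q.
Set SMB = MC: 144.22 - 3.91Q = 6.70 + 3.16Q → Q* = 19.4512.
Consumer price on the demand curve at Q*: 141.27 − 4.07×19.4512 = 62.1036.

P = €62.10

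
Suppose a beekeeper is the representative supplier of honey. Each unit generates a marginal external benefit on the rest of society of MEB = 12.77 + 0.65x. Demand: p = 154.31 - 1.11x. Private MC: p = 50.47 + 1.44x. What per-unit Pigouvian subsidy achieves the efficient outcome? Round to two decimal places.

Social marginal cost = private MC − MEB = 37.70 + 0.79x.
Set SMC = demand: 37.70 + 0.79x = 154.31 - 1.11x → x* = 61.3737.
The Pigouvian subsidy equals MEB at x*: 12.77 + 0.65×61.3737 = 52.6629.

subsidy = 52.66 per unit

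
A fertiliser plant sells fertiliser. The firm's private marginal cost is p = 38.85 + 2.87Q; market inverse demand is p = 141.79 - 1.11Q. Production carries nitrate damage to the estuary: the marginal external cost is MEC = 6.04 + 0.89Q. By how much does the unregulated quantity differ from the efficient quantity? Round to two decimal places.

Market equilibrium (private): 38.85 + 2.87Q = 141.79 - 1.11Q → Q_m = 25.8643.
Social marginal cost = private MC + MEC = 44.89 + 3.76Q.
Set SMC = demand: 44.89 + 3.76Q = 141.79 - 1.11Q → Q* = 19.8973.
Gap = |25.8643 − 19.8973| = 5.9670.

5.97 units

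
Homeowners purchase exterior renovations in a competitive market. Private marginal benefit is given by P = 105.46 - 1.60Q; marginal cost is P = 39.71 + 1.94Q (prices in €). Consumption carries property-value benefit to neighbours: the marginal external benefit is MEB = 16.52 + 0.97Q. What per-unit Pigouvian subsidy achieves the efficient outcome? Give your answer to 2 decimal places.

subsidy = €47.57 per unit

Social marginal benefit = demand + MEB = 121.98 - 0.63Q.
Set SMB = MC: 121.98 - 0.63Q = 39.71 + 1.94Q → Q* = 32.0117.
The Pigouvian subsidy equals MEB at Q*: 16.52 + 0.97×32.0117 = 47.5713.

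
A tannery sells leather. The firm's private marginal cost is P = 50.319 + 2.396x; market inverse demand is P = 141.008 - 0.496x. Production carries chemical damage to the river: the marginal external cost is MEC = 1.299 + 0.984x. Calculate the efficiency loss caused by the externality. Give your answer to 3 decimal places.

DWL = 133.385

Market equilibrium (private): 50.319 + 2.396x = 141.008 - 0.496x → x_m = 31.3586.
Social marginal cost = private MC + MEC = 51.618 + 3.380x.
Set SMC = demand: 51.618 + 3.380x = 141.008 - 0.496x → x* = 23.0624.
Between x* and x_m the wedge SMC − demand runs linearly from 0 to MEC(x_m), so the loss is a triangle.
DWL = ½ × 8.2962 × 32.1558 = 133.3855.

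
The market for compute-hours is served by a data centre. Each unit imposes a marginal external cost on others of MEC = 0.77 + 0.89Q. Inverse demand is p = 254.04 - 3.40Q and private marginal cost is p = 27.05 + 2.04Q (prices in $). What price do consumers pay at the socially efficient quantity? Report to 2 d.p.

P = $132.53

Social marginal cost = private MC + MEC = 27.82 + 2.93Q.
Set SMC = demand: 27.82 + 2.93Q = 254.04 - 3.40Q → Q* = 35.7378.
Consumer price on the demand curve at Q*: 254.04 − 3.40×35.7378 = 132.5315.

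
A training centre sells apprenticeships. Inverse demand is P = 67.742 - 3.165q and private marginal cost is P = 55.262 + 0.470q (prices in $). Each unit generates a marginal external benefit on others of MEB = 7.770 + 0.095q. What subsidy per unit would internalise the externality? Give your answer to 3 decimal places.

Social marginal cost = private MC − MEB = 47.492 + 0.375q.
Set SMC = demand: 47.492 + 0.375q = 67.742 - 3.165q → q* = 5.7203.
The Pigouvian subsidy equals MEB at q*: 7.770 + 0.095×5.7203 = 8.3134.

subsidy = $8.313 per unit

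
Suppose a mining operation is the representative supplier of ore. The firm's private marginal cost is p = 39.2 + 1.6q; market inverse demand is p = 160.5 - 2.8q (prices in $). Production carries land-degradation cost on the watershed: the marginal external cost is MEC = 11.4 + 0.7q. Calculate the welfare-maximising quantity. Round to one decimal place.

q* = 21.5

Social marginal cost = private MC + MEC = 50.6 + 2.3q.
Set SMC = demand: 50.6 + 2.3q = 160.5 - 2.8q → q* = 21.5490.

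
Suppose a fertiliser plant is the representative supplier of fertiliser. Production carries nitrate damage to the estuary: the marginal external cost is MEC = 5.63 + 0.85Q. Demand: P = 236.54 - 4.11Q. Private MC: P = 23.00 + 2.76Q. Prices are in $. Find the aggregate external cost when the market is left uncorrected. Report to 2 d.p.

$585.61

Market equilibrium (private): 23.00 + 2.76Q = 236.54 - 4.11Q → Q_m = 31.0830.
Total external cost = ∫₀^{Q_m} (5.63 + 0.85Q) dQ = 5.63×31.0830 + ½×0.85×31.0830² = 585.6123.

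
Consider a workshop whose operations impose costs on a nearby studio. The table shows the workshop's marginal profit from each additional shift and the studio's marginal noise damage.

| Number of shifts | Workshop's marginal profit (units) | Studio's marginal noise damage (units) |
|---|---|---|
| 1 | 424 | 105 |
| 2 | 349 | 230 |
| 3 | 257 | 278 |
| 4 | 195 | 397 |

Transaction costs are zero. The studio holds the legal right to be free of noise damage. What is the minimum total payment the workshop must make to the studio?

Efficient level: marginal profit ≥ marginal noise damage through level 2, so k* = 2.
With the studio holding the right, the workshop must at least compensate total damage at k*: 105 + 230 = 335.

335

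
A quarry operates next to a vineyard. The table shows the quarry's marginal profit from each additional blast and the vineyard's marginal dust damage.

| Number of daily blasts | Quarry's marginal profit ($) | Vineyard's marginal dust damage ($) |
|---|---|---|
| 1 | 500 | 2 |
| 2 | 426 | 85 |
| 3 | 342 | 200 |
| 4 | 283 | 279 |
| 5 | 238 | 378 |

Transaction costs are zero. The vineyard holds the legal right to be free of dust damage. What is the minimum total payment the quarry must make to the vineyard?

$566

Efficient level: marginal profit ≥ marginal dust damage through level 4, so k* = 4.
With the vineyard holding the right, the quarry must at least compensate total damage at k*: 2 + 85 + 200 + 279 = 566.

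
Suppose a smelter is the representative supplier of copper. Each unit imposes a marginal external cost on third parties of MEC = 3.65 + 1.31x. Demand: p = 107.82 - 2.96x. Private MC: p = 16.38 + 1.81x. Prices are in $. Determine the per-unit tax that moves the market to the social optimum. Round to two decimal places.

tax = $22.57 per unit

Social marginal cost = private MC + MEC = 20.03 + 3.12x.
Set SMC = demand: 20.03 + 3.12x = 107.82 - 2.96x → x* = 14.4391.
The Pigouvian tax equals MEC at x*: 3.65 + 1.31×14.4391 = 22.5652.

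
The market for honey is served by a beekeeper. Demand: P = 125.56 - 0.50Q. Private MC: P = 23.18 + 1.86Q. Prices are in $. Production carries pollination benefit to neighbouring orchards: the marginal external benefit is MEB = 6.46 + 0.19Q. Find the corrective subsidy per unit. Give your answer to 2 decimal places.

Social marginal cost = private MC − MEB = 16.72 + 1.67Q.
Set SMC = demand: 16.72 + 1.67Q = 125.56 - 0.50Q → Q* = 50.1567.
The Pigouvian subsidy equals MEB at Q*: 6.46 + 0.19×50.1567 = 15.9898.

subsidy = $15.99 per unit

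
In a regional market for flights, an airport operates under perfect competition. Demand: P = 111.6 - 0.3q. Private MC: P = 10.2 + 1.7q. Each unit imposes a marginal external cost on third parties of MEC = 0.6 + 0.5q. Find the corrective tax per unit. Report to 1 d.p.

Social marginal cost = private MC + MEC = 10.8 + 2.2q.
Set SMC = demand: 10.8 + 2.2q = 111.6 - 0.3q → q* = 40.3200.
The Pigouvian tax equals MEC at q*: 0.6 + 0.5×40.3200 = 20.7600.

tax = 20.8 per unit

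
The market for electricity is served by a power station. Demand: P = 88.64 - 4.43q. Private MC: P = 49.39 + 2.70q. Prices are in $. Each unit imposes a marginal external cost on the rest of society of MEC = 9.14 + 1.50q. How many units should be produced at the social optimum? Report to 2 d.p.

Social marginal cost = private MC + MEC = 58.53 + 4.20q.
Set SMC = demand: 58.53 + 4.20q = 88.64 - 4.43q → q* = 3.4890.

q* = 3.49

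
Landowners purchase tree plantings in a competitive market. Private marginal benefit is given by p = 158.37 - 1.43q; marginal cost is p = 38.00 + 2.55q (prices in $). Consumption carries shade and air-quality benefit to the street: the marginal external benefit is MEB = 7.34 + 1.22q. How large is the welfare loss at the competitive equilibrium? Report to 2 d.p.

Market equilibrium (private): 38.00 + 2.55q = 158.37 - 1.43q → q_m = 30.2437.
Social marginal benefit = demand + MEB = 165.71 - 0.21q.
Set SMB = MC: 165.71 - 0.21q = 38.00 + 2.55q → q* = 46.2717.
The welfare-loss triangle has base |q_m − q*| and height MEB(q_m) (the vertical gap between SMB and MC is zero at q* and MEB at q_m).
DWL = ½ × 16.0280 × 44.2373 = 354.5177.

DWL = $354.52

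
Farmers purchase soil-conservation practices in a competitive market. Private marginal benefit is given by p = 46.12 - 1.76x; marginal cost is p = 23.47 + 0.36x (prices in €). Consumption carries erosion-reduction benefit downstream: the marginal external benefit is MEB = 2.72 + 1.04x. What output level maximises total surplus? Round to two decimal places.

x* = 23.49

Social marginal benefit = demand + MEB = 48.84 - 0.72x.
Set SMB = MC: 48.84 - 0.72x = 23.47 + 0.36x → x* = 23.4907.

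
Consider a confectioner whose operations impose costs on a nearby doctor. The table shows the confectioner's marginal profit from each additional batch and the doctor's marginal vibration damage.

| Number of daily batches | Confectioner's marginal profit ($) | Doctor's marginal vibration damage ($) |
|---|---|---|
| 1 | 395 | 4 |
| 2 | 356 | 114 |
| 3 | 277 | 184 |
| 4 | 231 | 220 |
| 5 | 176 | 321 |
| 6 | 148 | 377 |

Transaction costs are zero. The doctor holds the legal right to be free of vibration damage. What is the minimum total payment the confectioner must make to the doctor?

$522

Efficient level: marginal profit ≥ marginal vibration damage through level 4, so k* = 4.
With the doctor holding the right, the confectioner must at least compensate total damage at k*: 4 + 114 + 184 + 220 = 522.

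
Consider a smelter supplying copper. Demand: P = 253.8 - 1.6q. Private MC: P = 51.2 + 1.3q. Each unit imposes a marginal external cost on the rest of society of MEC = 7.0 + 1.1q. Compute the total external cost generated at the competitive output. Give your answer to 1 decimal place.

Market equilibrium (private): 51.2 + 1.3q = 253.8 - 1.6q → q_m = 69.8621.
Total external cost = ∫₀^{q_m} (7.0 + 1.1q) dq = 7.0×69.8621 + ½×1.1×69.8621² = 3173.4269.

3173.4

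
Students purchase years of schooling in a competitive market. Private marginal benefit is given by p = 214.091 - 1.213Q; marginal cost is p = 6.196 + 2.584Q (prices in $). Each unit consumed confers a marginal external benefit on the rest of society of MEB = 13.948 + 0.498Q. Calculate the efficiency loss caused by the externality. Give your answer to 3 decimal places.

DWL = $257.450

Market equilibrium (private): 6.196 + 2.584Q = 214.091 - 1.213Q → Q_m = 54.7524.
Social marginal benefit = demand + MEB = 228.039 - 0.715Q.
Set SMB = MC: 228.039 - 0.715Q = 6.196 + 2.584Q → Q* = 67.2455.
Height of the DWL triangle at Q_m is SMB(Q_m) − MC(Q_m) = MEB(Q_m) = 41.2147.
DWL = ½ × 12.4931 × 41.2147 = 257.4497.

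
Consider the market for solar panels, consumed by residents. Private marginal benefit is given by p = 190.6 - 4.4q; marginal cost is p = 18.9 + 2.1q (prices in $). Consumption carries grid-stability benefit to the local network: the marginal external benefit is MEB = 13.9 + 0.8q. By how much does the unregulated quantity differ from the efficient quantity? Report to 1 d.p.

6.1 units

Market equilibrium (private): 18.9 + 2.1q = 190.6 - 4.4q → q_m = 26.4154.
Social marginal benefit = demand + MEB = 204.5 - 3.6q.
Set SMB = MC: 204.5 - 3.6q = 18.9 + 2.1q → q* = 32.5614.
Gap = |26.4154 − 32.5614| = 6.1460.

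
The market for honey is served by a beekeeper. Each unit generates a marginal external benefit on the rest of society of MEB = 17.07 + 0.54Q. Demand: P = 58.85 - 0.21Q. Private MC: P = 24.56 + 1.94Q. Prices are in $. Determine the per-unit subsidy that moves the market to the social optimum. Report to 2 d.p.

subsidy = $34.30 per unit

Social marginal cost = private MC − MEB = 7.49 + 1.40Q.
Set SMC = demand: 7.49 + 1.40Q = 58.85 - 0.21Q → Q* = 31.9006.
The Pigouvian subsidy equals MEB at Q*: 17.07 + 0.54×31.9006 = 34.2963.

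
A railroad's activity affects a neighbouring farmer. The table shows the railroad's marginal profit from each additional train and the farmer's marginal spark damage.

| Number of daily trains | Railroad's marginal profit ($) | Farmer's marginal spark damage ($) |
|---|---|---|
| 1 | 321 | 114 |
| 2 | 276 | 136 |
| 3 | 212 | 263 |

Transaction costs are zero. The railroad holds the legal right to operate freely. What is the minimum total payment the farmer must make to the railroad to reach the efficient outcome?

Left alone the railroad would choose level 3 (marginal profit stays positive).
Efficient level: k* = 2 (marginal profit ≥ marginal spark damage through 2).
The farmer must at least cover the railroad's forgone profit from cutting 3→2: 212 = 212.

$212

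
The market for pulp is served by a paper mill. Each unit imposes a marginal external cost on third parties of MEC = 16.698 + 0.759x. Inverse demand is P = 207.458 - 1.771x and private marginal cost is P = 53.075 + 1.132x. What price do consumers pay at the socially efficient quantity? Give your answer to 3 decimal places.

P = 140.871

Social marginal cost = private MC + MEC = 69.773 + 1.891x.
Set SMC = demand: 69.773 + 1.891x = 207.458 - 1.771x → x* = 37.5983.
Consumer price on the demand curve at x*: 207.458 − 1.771×37.5983 = 140.8714.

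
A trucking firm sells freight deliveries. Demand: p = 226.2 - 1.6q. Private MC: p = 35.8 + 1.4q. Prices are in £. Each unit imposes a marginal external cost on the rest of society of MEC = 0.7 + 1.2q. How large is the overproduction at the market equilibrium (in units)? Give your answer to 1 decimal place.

Market equilibrium (private): 35.8 + 1.4q = 226.2 - 1.6q → q_m = 63.4667.
Social marginal cost = private MC + MEC = 36.5 + 2.6q.
Set SMC = demand: 36.5 + 2.6q = 226.2 - 1.6q → q* = 45.1667.
Gap = |63.4667 − 45.1667| = 18.3000.

18.3 units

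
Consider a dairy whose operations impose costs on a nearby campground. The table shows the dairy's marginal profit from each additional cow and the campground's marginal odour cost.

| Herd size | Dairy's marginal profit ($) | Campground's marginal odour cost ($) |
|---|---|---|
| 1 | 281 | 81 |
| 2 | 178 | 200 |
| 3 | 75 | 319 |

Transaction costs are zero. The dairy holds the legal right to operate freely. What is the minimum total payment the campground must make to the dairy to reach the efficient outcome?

$253

Left alone the dairy would choose level 3 (marginal profit stays positive).
Efficient level: k* = 1 (marginal profit ≥ marginal odour cost through 1).
The campground must at least cover the dairy's forgone profit from cutting 3→1: 178 + 75 = 253.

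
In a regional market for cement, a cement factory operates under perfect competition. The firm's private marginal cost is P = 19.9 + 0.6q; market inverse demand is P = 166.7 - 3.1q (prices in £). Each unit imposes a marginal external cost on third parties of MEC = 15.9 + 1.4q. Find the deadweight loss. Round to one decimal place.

Market equilibrium (private): 19.9 + 0.6q = 166.7 - 3.1q → q_m = 39.6757.
Social marginal cost = private MC + MEC = 35.8 + 2.0q.
Set SMC = demand: 35.8 + 2.0q = 166.7 - 3.1q → q* = 25.6667.
The loss is the area between SMC and demand from q* to q_m; with linear curves that's a triangle of height MEC(q_m).
DWL = ½ × 14.0090 × 71.4459 = 500.4428.

DWL = £500.4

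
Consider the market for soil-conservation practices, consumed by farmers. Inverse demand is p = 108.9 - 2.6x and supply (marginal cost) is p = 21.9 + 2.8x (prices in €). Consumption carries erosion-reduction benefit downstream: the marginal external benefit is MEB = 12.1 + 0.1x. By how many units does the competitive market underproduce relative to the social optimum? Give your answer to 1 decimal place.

Market equilibrium (private): 21.9 + 2.8x = 108.9 - 2.6x → x_m = 16.1111.
Social marginal benefit = demand + MEB = 121.0 - 2.5x.
Set SMB = MC: 121.0 - 2.5x = 21.9 + 2.8x → x* = 18.6981.
Gap = |16.1111 − 18.6981| = 2.5870.

2.6 units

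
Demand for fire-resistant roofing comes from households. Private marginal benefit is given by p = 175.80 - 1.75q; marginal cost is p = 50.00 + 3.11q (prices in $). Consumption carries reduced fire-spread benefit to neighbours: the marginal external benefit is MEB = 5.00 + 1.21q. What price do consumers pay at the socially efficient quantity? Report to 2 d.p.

P = $113.09

Social marginal benefit = demand + MEB = 180.80 - 0.54q.
Set SMB = MC: 180.80 - 0.54q = 50.00 + 3.11q → q* = 35.8356.
Consumer price on the demand curve at q*: 175.80 − 1.75×35.8356 = 113.0877.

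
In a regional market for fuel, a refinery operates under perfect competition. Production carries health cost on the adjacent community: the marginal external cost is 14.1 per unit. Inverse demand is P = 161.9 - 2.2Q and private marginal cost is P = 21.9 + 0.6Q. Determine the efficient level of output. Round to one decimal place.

Social marginal cost = private MC + MEC = 36.0 + 0.6Q.
Set SMC = demand: 36.0 + 0.6Q = 161.9 - 2.2Q → Q* = 44.9643.

Q* = 45.0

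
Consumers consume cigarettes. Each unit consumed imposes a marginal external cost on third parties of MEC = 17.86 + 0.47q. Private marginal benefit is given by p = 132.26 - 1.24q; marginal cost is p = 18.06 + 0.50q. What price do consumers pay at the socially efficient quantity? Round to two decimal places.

P = 78.20

Social marginal benefit = demand − MEC = 114.40 - 1.71q.
Set SMB = MC: 114.40 - 1.71q = 18.06 + 0.50q → q* = 43.5928.
Consumer price on the demand curve at q*: 132.26 − 1.24×43.5928 = 78.2049.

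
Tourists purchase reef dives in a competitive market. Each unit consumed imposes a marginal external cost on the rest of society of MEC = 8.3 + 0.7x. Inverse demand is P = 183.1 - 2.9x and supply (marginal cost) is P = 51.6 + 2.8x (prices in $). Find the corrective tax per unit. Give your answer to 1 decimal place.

Social marginal benefit = demand − MEC = 174.8 - 3.6x.
Set SMB = MC: 174.8 - 3.6x = 51.6 + 2.8x → x* = 19.2500.
The Pigouvian tax equals MEC at x*: 8.3 + 0.7×19.2500 = 21.7750.

tax = $21.8 per unit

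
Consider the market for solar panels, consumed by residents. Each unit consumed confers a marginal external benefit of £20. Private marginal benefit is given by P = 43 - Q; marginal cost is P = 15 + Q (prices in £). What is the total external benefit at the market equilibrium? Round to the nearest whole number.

Market equilibrium (private): 15 + Q = 43 - Q → Q_m = 14.0000.
Total external benefit = MEB × Q_m = 20 × 14.0000 = 280.0000.

£280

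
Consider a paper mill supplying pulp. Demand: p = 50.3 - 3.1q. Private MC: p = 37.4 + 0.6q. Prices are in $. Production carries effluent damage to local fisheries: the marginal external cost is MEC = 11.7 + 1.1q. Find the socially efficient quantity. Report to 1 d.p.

q* = 0.3

Social marginal cost = private MC + MEC = 49.1 + 1.7q.
Set SMC = demand: 49.1 + 1.7q = 50.3 - 3.1q → q* = 0.2500.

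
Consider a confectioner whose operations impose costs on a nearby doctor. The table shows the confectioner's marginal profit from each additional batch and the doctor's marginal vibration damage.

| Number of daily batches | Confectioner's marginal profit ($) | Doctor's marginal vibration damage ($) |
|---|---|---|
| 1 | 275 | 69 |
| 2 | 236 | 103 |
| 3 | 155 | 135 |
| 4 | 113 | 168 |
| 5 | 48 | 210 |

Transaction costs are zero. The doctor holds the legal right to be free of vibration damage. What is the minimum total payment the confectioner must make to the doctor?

$307

Efficient level: marginal profit ≥ marginal vibration damage through level 3, so k* = 3.
With the doctor holding the right, the confectioner must at least compensate total damage at k*: 69 + 103 + 135 = 307.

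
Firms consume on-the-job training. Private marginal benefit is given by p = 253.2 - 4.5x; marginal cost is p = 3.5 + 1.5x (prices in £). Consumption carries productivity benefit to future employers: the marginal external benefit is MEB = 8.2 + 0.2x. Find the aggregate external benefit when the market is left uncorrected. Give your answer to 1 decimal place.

Market equilibrium (private): 3.5 + 1.5x = 253.2 - 4.5x → x_m = 41.6167.
Total external benefit = ∫₀^{x_m} (8.2 + 0.2x) dx = 8.2×41.6167 + ½×0.2×41.6167² = 514.4519.

£514.5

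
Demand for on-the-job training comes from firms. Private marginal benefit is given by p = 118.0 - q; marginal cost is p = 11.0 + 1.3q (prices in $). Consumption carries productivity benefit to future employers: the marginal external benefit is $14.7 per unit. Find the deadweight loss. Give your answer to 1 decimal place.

DWL = $47.0

Market equilibrium (private): 11.0 + 1.3q = 118.0 - q → q_m = 46.5217.
Social marginal benefit = demand + MEB = 132.7 - q.
Set SMB = MC: 132.7 - q = 11.0 + 1.3q → q* = 52.9130.
Height of the DWL triangle at q_m is SMB(q_m) − MC(q_m) = MEB(q_m) = 14.7000.
DWL = ½ × 6.3913 × 14.7000 = 46.9761.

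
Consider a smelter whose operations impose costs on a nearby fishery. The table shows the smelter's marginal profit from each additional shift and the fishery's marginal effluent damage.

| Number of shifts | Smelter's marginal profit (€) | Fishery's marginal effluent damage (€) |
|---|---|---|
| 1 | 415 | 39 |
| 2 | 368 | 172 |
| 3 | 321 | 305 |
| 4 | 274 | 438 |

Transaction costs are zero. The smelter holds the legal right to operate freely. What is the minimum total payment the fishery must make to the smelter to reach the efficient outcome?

€274

Left alone the smelter would choose level 4 (marginal profit stays positive).
Efficient level: k* = 3 (marginal profit ≥ marginal effluent damage through 3).
The fishery must at least cover the smelter's forgone profit from cutting 4→3: 274 = 274.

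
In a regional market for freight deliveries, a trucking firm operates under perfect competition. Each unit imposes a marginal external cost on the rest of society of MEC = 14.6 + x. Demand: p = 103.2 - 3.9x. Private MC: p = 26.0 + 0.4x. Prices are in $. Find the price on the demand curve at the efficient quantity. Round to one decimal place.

Social marginal cost = private MC + MEC = 40.6 + 1.4x.
Set SMC = demand: 40.6 + 1.4x = 103.2 - 3.9x → x* = 11.8113.
Consumer price on the demand curve at x*: 103.2 − 3.9×11.8113 = 57.1359.

P = $57.1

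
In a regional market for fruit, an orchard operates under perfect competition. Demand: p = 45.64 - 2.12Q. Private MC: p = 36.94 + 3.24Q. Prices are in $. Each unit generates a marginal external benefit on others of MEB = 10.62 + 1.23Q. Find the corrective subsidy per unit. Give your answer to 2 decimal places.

Social marginal cost = private MC − MEB = 26.32 + 2.01Q.
Set SMC = demand: 26.32 + 2.01Q = 45.64 - 2.12Q → Q* = 4.6780.
The Pigouvian subsidy equals MEB at Q*: 10.62 + 1.23×4.6780 = 16.3739.

subsidy = $16.37 per unit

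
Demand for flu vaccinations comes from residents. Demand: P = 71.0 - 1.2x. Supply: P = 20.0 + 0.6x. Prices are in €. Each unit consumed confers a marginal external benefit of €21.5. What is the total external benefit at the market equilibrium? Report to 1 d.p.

€609.2

Market equilibrium (private): 20.0 + 0.6x = 71.0 - 1.2x → x_m = 28.3333.
Total external benefit = MEB × x_m = 21.5 × 28.3333 = 609.1660.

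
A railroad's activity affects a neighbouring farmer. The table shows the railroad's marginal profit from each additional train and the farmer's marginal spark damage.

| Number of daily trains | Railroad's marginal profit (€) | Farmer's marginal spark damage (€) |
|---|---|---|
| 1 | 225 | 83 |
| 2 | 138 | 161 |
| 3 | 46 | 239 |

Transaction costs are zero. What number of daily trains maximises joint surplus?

Bargaining reaches the level where marginal profit last exceeds marginal spark damage.
That holds through level 1 (225 ≥ 83) but not at 2 (138 < 161).

1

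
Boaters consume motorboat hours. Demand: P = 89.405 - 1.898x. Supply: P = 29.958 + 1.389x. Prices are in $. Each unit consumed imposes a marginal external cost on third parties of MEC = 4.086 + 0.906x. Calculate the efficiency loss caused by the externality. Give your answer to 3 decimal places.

DWL = $49.974

Market equilibrium (private): 29.958 + 1.389x = 89.405 - 1.898x → x_m = 18.0855.
Social marginal benefit = demand − MEC = 85.319 - 2.804x.
Set SMB = MC: 85.319 - 2.804x = 29.958 + 1.389x → x* = 13.2032.
The welfare-loss triangle has base |x_m − x*| and height MEC(x_m) (the vertical gap between SMB and MC is zero at x* and MEC at x_m).
DWL = ½ × 4.8823 × 20.4715 = 49.9740.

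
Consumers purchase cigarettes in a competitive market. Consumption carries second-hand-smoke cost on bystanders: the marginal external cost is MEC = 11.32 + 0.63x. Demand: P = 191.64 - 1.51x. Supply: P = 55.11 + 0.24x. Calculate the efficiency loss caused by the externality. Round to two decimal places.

Market equilibrium (private): 55.11 + 0.24x = 191.64 - 1.51x → x_m = 78.0171.
Social marginal benefit = demand − MEC = 180.32 - 2.14x.
Set SMB = MC: 180.32 - 2.14x = 55.11 + 0.24x → x* = 52.6092.
Height of the DWL triangle at x_m is MC(x_m) − SMB(x_m) = MEC(x_m) = 60.4708.
DWL = ½ × 25.4079 × 60.4708 = 768.2180.

DWL = 768.22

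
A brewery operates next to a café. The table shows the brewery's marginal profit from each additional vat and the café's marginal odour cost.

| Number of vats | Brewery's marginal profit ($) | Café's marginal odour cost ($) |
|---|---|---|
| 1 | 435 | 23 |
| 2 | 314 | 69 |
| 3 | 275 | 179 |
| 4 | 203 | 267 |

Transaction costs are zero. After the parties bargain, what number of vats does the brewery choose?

Bargaining reaches the level where marginal profit last exceeds marginal odour cost.
That holds through level 3 (275 ≥ 179) but not at 4 (203 < 267).

3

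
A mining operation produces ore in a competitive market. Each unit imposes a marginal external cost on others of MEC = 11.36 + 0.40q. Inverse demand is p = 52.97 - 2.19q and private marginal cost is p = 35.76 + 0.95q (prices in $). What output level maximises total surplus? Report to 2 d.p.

q* = 1.65

Social marginal cost = private MC + MEC = 47.12 + 1.35q.
Set SMC = demand: 47.12 + 1.35q = 52.97 - 2.19q → q* = 1.6525.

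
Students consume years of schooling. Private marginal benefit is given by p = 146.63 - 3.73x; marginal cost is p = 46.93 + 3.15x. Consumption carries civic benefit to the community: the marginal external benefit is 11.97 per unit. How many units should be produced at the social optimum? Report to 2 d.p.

x* = 16.23

Social marginal benefit = demand + MEB = 158.60 - 3.73x.
Set SMB = MC: 158.60 - 3.73x = 46.93 + 3.15x → x* = 16.2311.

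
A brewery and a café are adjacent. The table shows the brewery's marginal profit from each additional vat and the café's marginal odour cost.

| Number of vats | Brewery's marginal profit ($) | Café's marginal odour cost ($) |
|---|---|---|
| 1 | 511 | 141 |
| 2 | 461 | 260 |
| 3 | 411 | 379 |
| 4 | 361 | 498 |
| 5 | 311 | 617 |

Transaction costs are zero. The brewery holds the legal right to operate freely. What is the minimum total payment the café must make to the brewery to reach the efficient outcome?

Left alone the brewery would choose level 5 (marginal profit stays positive).
Efficient level: k* = 3 (marginal profit ≥ marginal odour cost through 3).
The café must at least cover the brewery's forgone profit from cutting 5→3: 361 + 311 = 672.

$672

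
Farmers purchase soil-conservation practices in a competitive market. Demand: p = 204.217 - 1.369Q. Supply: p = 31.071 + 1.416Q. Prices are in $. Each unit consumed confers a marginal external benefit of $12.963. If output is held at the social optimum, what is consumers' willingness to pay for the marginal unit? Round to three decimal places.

Social marginal benefit = demand + MEB = 217.180 - 1.369Q.
Set SMB = MC: 217.180 - 1.369Q = 31.071 + 1.416Q → Q* = 66.8255.
Consumer price on the demand curve at Q*: 204.217 − 1.369×66.8255 = 112.7329.

P = $112.733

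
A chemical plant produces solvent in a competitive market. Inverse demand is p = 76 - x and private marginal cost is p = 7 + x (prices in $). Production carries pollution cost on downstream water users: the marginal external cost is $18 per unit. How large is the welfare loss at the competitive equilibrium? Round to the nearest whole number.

Market equilibrium (private): 7 + x = 76 - x → x_m = 34.5000.
Social marginal cost = private MC + MEC = 25 + x.
Set SMC = demand: 25 + x = 76 - x → x* = 25.5000.
Between x* and x_m the wedge SMC − demand runs linearly from 0 to MEC(x_m), so the loss is a triangle.
DWL = ½ × 9.0000 × 18.0000 = 81.0000.

DWL = $81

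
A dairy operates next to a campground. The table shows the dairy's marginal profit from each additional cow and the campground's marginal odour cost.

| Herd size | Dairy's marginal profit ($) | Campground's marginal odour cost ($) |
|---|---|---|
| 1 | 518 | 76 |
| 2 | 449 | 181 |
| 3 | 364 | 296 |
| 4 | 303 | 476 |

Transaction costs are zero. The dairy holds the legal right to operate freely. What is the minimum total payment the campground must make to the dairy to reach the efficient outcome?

Left alone the dairy would choose level 4 (marginal profit stays positive).
Efficient level: k* = 3 (marginal profit ≥ marginal odour cost through 3).
The campground must at least cover the dairy's forgone profit from cutting 4→3: 303 = 303.

$303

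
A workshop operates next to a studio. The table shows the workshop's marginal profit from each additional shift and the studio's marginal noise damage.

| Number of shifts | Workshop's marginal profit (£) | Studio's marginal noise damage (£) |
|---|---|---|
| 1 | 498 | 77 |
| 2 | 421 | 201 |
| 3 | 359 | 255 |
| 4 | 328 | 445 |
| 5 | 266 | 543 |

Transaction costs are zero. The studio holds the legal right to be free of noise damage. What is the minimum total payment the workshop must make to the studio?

£533

Efficient level: marginal profit ≥ marginal noise damage through level 3, so k* = 3.
With the studio holding the right, the workshop must at least compensate total damage at k*: 77 + 201 + 255 = 533.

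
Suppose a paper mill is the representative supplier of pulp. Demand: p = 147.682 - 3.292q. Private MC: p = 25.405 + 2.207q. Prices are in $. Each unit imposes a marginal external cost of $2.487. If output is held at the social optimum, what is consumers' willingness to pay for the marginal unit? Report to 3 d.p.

P = $75.969

Social marginal cost = private MC + MEC = 27.892 + 2.207q.
Set SMC = demand: 27.892 + 2.207q = 147.682 - 3.292q → q* = 21.7840.
Consumer price on the demand curve at q*: 147.682 − 3.292×21.7840 = 75.9691.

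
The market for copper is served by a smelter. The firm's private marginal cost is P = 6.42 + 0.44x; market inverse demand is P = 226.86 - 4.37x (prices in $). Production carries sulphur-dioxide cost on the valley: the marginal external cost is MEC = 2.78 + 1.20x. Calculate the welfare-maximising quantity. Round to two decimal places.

Social marginal cost = private MC + MEC = 9.20 + 1.64x.
Set SMC = demand: 9.20 + 1.64x = 226.86 - 4.37x → x* = 36.2163.

x* = 36.22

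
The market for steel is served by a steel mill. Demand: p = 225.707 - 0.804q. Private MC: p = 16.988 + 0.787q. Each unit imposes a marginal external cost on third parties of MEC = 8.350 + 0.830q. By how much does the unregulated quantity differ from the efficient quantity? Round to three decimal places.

48.424 units

Market equilibrium (private): 16.988 + 0.787q = 225.707 - 0.804q → q_m = 131.1873.
Social marginal cost = private MC + MEC = 25.338 + 1.617q.
Set SMC = demand: 25.338 + 1.617q = 225.707 - 0.804q → q* = 82.7629.
Gap = |131.1873 − 82.7629| = 48.4244.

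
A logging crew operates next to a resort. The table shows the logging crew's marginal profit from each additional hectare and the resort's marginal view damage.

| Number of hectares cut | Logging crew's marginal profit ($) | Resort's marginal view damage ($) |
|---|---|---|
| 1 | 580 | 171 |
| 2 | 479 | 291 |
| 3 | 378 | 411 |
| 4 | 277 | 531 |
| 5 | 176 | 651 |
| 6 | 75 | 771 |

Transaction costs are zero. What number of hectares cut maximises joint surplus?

2

Bargaining reaches the level where marginal profit last exceeds marginal view damage.
That holds through level 2 (479 ≥ 291) but not at 3 (378 < 411).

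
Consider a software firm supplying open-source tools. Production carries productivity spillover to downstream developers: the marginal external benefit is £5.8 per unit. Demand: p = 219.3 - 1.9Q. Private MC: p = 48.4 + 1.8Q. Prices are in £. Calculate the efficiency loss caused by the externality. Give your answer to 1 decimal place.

Market equilibrium (private): 48.4 + 1.8Q = 219.3 - 1.9Q → Q_m = 46.1892.
Social marginal cost = private MC − MEB = 42.6 + 1.8Q.
Set SMC = demand: 42.6 + 1.8Q = 219.3 - 1.9Q → Q* = 47.7568.
Height of the DWL triangle at Q_m is demand(Q_m) − SMC(Q_m) = MEB(Q_m) = 5.8000.
DWL = ½ × 1.5676 × 5.8000 = 4.5460.

DWL = £4.5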